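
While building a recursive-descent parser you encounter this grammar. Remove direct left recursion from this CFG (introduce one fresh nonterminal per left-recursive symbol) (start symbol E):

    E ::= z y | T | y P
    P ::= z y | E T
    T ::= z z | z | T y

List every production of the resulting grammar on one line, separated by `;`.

T is directly left-recursive.
For T: α = {y}, β = {z z, z}. Rewrite as T → β T' and T' → α T' | ε.

E ::= z y | T | y P; P ::= z y | E T; T ::= z z T' | z T'; T' ::= y T' | ε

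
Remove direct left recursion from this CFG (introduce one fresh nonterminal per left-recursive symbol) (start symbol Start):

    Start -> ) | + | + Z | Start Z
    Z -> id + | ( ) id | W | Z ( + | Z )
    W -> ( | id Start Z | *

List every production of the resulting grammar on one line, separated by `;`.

Left recursion appears on Start, Z.
For Start: α = {Z}, β = {), +, + Z}. Rewrite as Start → β Start1 and Start1 → α Start1 | ε.
For Z: α = {( +, )}, β = {id +, ( ) id, W}. Rewrite as Z → β Z1 and Z1 → α Z1 | ε.

Start -> ) Start1 | + Start1 | + Z Start1; Z -> id + Z1 | ( ) id Z1 | W Z1; W -> ( | id Start Z | *; Start1 -> Z Start1 | ε; Z1 -> ( + Z1 | ) Z1 | ε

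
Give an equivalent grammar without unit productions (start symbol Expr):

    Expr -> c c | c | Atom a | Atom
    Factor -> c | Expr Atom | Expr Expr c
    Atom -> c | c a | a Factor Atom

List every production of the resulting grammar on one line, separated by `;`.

Unit pairs: Expr ⇒* {Atom}.
For every A with A ⇒* B via unit rules, add B's non-unit alternatives to A; then delete every rule of the form X → Y.

Expr -> c | c a | a Factor Atom | c c | Atom a; Factor -> c | Expr Atom | Expr Expr c; Atom -> c | c a | a Factor Atom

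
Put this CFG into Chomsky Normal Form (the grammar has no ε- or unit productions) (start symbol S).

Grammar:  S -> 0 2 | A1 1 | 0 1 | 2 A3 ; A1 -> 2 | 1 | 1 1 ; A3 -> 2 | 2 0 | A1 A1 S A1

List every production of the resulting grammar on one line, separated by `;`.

S -> X1 X2 | A1 X3 | X1 X3 | X2 A3; A1 -> 2 | 1 | X3 X3; A3 -> 2 | X2 X1 | A1 Y1; X1 -> 0; X2 -> 2; X3 -> 1; Y1 -> A1 Y2; Y2 -> S A1

Introduce a nonterminal for each terminal appearing in a rule of length ≥ 2: X1 → 0, X2 → 2, X3 → 1.
Binarize each right-hand side of length ≥ 3 by chaining fresh nonterminals (Y1, Y2, …): affected rules were A3 → A1 A1 S A1.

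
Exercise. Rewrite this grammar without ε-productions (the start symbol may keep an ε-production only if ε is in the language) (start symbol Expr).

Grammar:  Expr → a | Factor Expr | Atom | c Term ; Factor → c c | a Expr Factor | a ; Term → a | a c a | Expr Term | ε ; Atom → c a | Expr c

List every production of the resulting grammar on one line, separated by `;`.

Expr → a | Factor Expr | Atom | c Term | c; Factor → c c | a Expr Factor | a; Term → a | a c a | Expr Term | Expr; Atom → c a | Expr c

Nullable set = {Term}.
ε ∉ L(G), so no ε-production is kept.
For each production, add variants omitting each subset of nullable occurrences: Expr → c Term gives c Term | c. Term → Expr Term gives Expr Term | Expr.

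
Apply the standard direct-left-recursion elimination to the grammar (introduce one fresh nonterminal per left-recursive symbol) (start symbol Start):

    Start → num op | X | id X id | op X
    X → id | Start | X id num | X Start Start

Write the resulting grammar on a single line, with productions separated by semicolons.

Start → num op | X | id X id | op X; X → id X1 | Start X1; X1 → id num X1 | Start Start X1 | ε

X is directly left-recursive.
For X: α = {id num, Start Start}, β = {id, Start}. Rewrite as X → β X1 and X1 → α X1 | ε.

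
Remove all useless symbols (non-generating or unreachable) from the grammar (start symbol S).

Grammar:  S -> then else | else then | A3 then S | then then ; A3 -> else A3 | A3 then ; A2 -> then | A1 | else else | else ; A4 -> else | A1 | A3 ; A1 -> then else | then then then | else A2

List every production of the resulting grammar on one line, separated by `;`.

Generating nonterminals: {A1, A2, A4, S}.
Reachable from S after that: {S}.
Removed useless symbols: {A1, A2, A3, A4} and every production mentioning them.

S -> then else | else then | then then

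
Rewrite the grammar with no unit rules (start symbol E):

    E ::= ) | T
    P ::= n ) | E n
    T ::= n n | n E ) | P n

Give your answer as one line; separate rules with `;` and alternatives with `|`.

E ::= ) | n n | n E ) | P n; P ::= n ) | E n; T ::= n n | n E ) | P n

Unit pairs: E ⇒* {T}.
Replace each nonterminal's rules with the union of the non-unit rules of every nonterminal it unit-derives.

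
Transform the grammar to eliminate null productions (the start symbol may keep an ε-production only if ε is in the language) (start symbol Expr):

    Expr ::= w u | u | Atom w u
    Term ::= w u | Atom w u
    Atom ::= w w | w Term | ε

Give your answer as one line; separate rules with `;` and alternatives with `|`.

Expr ::= w u | u | Atom w u; Term ::= w u | Atom w u; Atom ::= w w | w Term

The nullable symbols are {Atom}.
ε ∉ L(G), so no ε-production is kept.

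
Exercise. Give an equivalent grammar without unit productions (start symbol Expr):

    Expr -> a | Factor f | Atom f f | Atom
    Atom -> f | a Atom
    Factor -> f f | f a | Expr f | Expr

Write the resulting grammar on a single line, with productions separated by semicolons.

Expr -> f | a Atom | a | Factor f | Atom f f; Atom -> f | a Atom; Factor -> f | a Atom | f f | f a | Expr f | a | Factor f | Atom f f

Unit pairs: Expr ⇒* {Atom}; Factor ⇒* {Atom, Expr}.
For every A with A ⇒* B via unit rules, add B's non-unit alternatives to A; then delete every rule of the form X → Y.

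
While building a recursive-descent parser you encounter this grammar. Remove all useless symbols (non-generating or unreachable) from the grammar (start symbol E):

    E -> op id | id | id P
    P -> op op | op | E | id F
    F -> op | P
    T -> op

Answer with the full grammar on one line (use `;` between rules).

Generating nonterminals: {E, F, P, T}.
Reachable from E after that: {E, F, P}.
Removed useless symbols: {T} and every production mentioning them.

E -> op id | id | id P; P -> op op | op | E | id F; F -> op | P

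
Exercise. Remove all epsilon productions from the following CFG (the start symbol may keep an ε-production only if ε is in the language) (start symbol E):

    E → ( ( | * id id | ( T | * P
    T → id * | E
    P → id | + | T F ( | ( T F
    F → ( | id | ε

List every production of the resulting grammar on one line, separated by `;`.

Nullable nonterminals: {F}.
ε ∉ L(G), so no ε-production is kept.
For each production, add variants omitting each subset of nullable occurrences: P → T F ( gives T F ( | T (. P → ( T F gives ( T F | ( T.

E → ( ( | * id id | ( T | * P; T → id * | E; P → id | + | T F ( | T ( | ( T F | ( T; F → ( | id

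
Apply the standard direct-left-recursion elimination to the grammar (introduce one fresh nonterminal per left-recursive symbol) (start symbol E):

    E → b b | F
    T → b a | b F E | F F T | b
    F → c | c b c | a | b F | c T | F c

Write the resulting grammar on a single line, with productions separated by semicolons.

E → b b | F; T → b a | b F E | F F T | b; F → c F' | c b c F' | a F' | b F F' | c T F'; F' → c F' | ε

F is directly left-recursive.
For F: α = {c}, β = {c, c b c, a, b F, c T}. Rewrite as F → β F' and F' → α F' | ε.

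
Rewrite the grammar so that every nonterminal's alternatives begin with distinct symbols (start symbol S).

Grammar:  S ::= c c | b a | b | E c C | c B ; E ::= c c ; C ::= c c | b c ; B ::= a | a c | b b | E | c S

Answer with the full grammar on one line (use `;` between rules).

S ::= E c C | c S' | b S''; E ::= c c; C ::= c c | b c; B ::= b b | E | c S | a B'; S' ::= c | B; S'' ::= a | ε; B' ::= ε | c

S has alternatives sharing prefix 'c': factor to S → c S' with S' → c | B.
S has alternatives sharing prefix 'b': factor to S → b S'' with S'' → a | ε.
B has alternatives sharing prefix 'a': factor to B → a B' with B' → ε | c.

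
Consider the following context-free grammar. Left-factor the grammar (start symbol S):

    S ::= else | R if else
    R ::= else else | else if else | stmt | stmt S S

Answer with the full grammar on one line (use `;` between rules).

S ::= else | R if else; R ::= else R' | stmt R''; R' ::= else | if else; R'' ::= eps | S S

R has alternatives sharing prefix 'else': factor to R → else R' with R' → else | if else.
R has alternatives sharing prefix 'stmt': factor to R → stmt R'' with R'' → ε | S S.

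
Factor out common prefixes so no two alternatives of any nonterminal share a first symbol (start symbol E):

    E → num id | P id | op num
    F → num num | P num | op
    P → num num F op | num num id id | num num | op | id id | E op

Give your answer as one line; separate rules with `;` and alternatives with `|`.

E → num id | P id | op num; F → num num | P num | op; P → op | id id | E op | num num P'; P' → F op | id id | ε

P has alternatives sharing prefix 'num num': factor to P → num num P' with P' → F op | id id | ε.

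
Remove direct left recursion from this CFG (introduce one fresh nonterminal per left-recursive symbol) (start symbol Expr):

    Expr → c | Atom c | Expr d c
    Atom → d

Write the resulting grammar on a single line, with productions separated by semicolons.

Expr is directly left-recursive.
For Expr: α = {d c}, β = {c, Atom c}. Rewrite as Expr → β Expr1 and Expr1 → α Expr1 | ε.

Expr → c Expr1 | Atom c Expr1; Atom → d; Expr1 → d c Expr1 | ε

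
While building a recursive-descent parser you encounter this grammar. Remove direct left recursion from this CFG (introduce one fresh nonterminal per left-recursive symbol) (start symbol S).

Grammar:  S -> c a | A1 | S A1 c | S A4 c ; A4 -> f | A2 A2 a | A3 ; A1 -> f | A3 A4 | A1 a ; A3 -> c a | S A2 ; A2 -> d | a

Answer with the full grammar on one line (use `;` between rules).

Left recursion appears on S, A1.
For S: α = {A1 c, A4 c}, β = {c a, A1}. Rewrite as S → β S' and S' → α S' | ε.
For A1: α = {a}, β = {f, A3 A4}. Rewrite as A1 → β A1' and A1' → α A1' | ε.

S -> c a S' | A1 S'; A4 -> f | A2 A2 a | A3; A1 -> f A1' | A3 A4 A1'; A3 -> c a | S A2; A2 -> d | a; S' -> A1 c S' | A4 c S' | ε; A1' -> a A1' | ε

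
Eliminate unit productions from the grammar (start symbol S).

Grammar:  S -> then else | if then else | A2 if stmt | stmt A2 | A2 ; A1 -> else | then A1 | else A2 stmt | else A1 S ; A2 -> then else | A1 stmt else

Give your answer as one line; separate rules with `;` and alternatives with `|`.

Unit pairs: S ⇒* {A2}.
For each unit pair (A, B), copy every non-unit production of B to A, then drop all unit productions.

S -> then else | A1 stmt else | if then else | A2 if stmt | stmt A2; A1 -> else | then A1 | else A2 stmt | else A1 S; A2 -> then else | A1 stmt else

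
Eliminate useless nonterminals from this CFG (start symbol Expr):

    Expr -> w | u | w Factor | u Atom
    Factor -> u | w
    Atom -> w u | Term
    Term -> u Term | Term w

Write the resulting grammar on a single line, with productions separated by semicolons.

Generating nonterminals: {Atom, Expr, Factor}.
Reachable from Expr after that: {Atom, Expr, Factor}.
Removed useless symbols: {Term} and every production mentioning them.

Expr -> w | u | w Factor | u Atom; Factor -> u | w; Atom -> w u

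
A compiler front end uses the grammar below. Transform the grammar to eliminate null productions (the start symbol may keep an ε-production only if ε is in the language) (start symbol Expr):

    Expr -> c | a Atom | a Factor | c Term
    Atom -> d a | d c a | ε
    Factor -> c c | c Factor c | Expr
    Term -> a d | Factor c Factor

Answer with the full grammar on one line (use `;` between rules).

Expr -> c | a Atom | a | a Factor | c Term; Atom -> d a | d c a; Factor -> c c | c Factor c | Expr; Term -> a d | Factor c Factor

Nullable set = {Atom}.
ε ∉ L(G), so no ε-production is kept.
Expand every rule over subsets of its nullable positions: Expr → a Atom gives a Atom | a.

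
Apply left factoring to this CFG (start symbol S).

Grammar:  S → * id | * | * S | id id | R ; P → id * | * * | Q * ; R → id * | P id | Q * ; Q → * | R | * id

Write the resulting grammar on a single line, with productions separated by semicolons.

S → id id | R | * S'; P → id * | * * | Q *; R → id * | P id | Q *; Q → R | * Q'; S' → id | ε | S; Q' → ε | id

S has alternatives sharing prefix '*': factor to S → * S' with S' → id | ε | S.
Q has alternatives sharing prefix '*': factor to Q → * Q' with Q' → ε | id.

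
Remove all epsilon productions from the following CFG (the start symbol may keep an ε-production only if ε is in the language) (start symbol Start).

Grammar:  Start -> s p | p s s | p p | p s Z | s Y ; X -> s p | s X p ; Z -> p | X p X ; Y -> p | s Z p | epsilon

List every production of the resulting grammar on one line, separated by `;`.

Nullable nonterminals: {Y}.
ε ∉ L(G), so no ε-production is kept.
For each production, add variants omitting each subset of nullable occurrences: Start → s Y gives s Y | s.

Start -> s p | p s s | p p | p s Z | s Y | s; X -> s p | s X p; Z -> p | X p X; Y -> p | s Z p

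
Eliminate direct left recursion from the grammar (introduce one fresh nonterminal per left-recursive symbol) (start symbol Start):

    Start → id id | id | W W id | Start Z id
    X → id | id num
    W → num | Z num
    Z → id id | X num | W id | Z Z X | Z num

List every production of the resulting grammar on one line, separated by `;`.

Start, Z are directly left-recursive.
For Start: α = {Z id}, β = {id id, id, W W id}. Rewrite as Start → β Start1 and Start1 → α Start1 | ε.
For Z: α = {Z X, num}, β = {id id, X num, W id}. Rewrite as Z → β Z1 and Z1 → α Z1 | ε.

Start → id id Start1 | id Start1 | W W id Start1; X → id | id num; W → num | Z num; Z → id id Z1 | X num Z1 | W id Z1; Start1 → Z id Start1 | ε; Z1 → Z X Z1 | num Z1 | ε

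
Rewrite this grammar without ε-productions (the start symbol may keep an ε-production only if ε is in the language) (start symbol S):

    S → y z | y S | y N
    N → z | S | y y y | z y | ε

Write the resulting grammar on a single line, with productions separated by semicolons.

Nullable nonterminals: {N}.
ε ∉ L(G), so no ε-production is kept.
Expand every rule over subsets of its nullable positions: S → y N gives y N | y.

S → y z | y S | y N | y; N → z | S | y y y | z y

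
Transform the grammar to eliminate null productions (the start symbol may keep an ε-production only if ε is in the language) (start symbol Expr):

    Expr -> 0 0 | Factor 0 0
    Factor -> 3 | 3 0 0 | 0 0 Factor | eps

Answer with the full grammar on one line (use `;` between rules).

Expr -> 0 0 | Factor 0 0; Factor -> 3 | 3 0 0 | 0 0 Factor | 0 0

The nullable symbols are {Factor}.
ε ∉ L(G), so no ε-production is kept.
Add the nullable-subset variants: Factor → 0 0 Factor gives 0 0 Factor | 0 0.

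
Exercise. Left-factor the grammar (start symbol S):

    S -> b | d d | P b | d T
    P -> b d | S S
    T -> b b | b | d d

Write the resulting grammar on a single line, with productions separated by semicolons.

S -> b | P b | d S'; P -> b d | S S; T -> d d | b T'; S' -> d | T; T' -> b | epsilon

S has alternatives sharing prefix 'd': factor to S → d S' with S' → d | T.
T has alternatives sharing prefix 'b': factor to T → b T' with T' → b | ε.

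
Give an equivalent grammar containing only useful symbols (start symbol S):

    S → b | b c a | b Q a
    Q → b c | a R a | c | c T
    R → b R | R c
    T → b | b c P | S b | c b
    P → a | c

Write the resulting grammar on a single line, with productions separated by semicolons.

Generating nonterminals: {P, Q, S, T}.
Reachable from S after that: {P, Q, S, T}.
Removed useless symbols: {R} and every production mentioning them.

S → b | b c a | b Q a; Q → b c | c | c T; T → b | b c P | S b | c b; P → a | c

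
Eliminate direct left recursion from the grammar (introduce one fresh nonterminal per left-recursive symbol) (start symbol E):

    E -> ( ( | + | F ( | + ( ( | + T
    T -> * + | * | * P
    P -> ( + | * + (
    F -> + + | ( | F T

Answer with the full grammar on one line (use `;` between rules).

Left recursion appears on F.
For F: α = {T}, β = {+ +, (}. Rewrite as F → β F' and F' → α F' | ε.

E -> ( ( | + | F ( | + ( ( | + T; T -> * + | * | * P; P -> ( + | * + (; F -> + + F' | ( F'; F' -> T F' | eps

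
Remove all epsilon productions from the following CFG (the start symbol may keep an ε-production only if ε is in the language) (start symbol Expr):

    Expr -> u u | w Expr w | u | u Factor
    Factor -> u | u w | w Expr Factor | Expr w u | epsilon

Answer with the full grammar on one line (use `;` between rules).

Nullable set = {Factor}.
ε ∉ L(G), so no ε-production is kept.
Expand every rule over subsets of its nullable positions: Factor → w Expr Factor gives w Expr Factor | w Expr.

Expr -> u u | w Expr w | u | u Factor; Factor -> u | u w | w Expr Factor | w Expr | Expr w u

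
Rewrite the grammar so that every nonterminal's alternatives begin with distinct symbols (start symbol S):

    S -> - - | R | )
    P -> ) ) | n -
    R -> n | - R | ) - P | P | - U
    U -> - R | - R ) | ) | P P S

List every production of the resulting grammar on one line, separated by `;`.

R has alternatives sharing prefix '-': factor to R → - R' with R' → R | U.
U has alternatives sharing prefix '- R': factor to U → - R U' with U' → ε | ).

S -> - - | R | ); P -> ) ) | n -; R -> n | ) - P | P | - R'; U -> ) | P P S | - R U'; R' -> R | U; U' -> ε | )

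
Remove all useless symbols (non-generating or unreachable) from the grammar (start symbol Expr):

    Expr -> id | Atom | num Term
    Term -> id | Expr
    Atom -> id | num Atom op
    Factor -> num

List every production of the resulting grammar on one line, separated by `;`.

Generating nonterminals: {Atom, Expr, Factor, Term}.
Reachable from Expr after that: {Atom, Expr, Term}.
Removed useless symbols: {Factor} and every production mentioning them.

Expr -> id | Atom | num Term; Term -> id | Expr; Atom -> id | num Atom op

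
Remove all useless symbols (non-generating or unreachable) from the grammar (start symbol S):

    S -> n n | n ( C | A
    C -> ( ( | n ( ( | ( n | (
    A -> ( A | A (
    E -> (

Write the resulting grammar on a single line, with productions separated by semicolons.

Generating nonterminals: {C, E, S}.
Reachable from S after that: {C, S}.
Removed useless symbols: {A, E} and every production mentioning them.

S -> n n | n ( C; C -> ( ( | n ( ( | ( n | (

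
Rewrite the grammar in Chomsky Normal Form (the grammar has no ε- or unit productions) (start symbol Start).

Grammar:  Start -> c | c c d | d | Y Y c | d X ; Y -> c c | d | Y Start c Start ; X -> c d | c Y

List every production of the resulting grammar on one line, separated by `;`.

Introduce a nonterminal for each terminal appearing in a rule of length ≥ 2: X1 → c, X2 → d.
Binarize each right-hand side of length ≥ 3 by chaining fresh nonterminals (Y1, Y2, …): affected rules were Start → X1 X1 X2; Start → Y Y X1; Y → Y Start X1 Start.

Start -> c | X1 Y1 | d | Y Y2 | X2 X; Y -> X1 X1 | d | Y Y3; X -> X1 X2 | X1 Y; X1 -> c; X2 -> d; Y1 -> X1 X2; Y2 -> Y X1; Y3 -> Start Y4; Y4 -> X1 Start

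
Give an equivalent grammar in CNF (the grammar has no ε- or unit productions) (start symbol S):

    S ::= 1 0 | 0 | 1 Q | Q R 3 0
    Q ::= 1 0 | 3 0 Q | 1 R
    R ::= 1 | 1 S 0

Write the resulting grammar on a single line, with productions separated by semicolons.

Introduce a nonterminal for each terminal appearing in a rule of length ≥ 2: X1 → 1, X2 → 0, X3 → 3.
Binarize each right-hand side of length ≥ 3 by chaining fresh nonterminals (Y1, Y2, …): affected rules were S → Q R X3 X2; Q → X3 X2 Q; R → X1 S X2.

S ::= X1 X2 | 0 | X1 Q | Q Y1; Q ::= X1 X2 | X3 Y3 | X1 R; R ::= 1 | X1 Y4; X1 ::= 1; X2 ::= 0; X3 ::= 3; Y1 ::= R Y2; Y2 ::= X3 X2; Y3 ::= X2 Q; Y4 ::= S X2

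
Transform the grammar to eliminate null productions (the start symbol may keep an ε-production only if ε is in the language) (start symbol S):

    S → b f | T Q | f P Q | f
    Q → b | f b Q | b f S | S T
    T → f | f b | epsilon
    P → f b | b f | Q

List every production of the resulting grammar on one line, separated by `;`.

Nullable set = {T}.
ε ∉ L(G), so no ε-production is kept.
Expand every rule over subsets of its nullable positions: S → T Q gives T Q | Q. Q → S T gives S T | S.

S → b f | T Q | Q | f P Q | f; Q → b | f b Q | b f S | S T | S; T → f | f b; P → f b | b f | Q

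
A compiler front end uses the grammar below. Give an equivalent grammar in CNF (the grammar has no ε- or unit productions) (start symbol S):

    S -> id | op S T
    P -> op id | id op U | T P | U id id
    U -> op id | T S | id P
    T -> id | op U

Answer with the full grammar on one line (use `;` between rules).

S -> id | X1 Y1; P -> X1 X2 | X2 Y2 | T P | U Y3; U -> X1 X2 | T S | X2 P; T -> id | X1 U; X1 -> op; X2 -> id; Y1 -> S T; Y2 -> X1 U; Y3 -> X2 X2

Introduce a nonterminal for each terminal appearing in a rule of length ≥ 2: X1 → op, X2 → id.
Binarize each right-hand side of length ≥ 3 by chaining fresh nonterminals (Y1, Y2, …): affected rules were S → X1 S T; P → X2 X1 U; P → U X2 X2.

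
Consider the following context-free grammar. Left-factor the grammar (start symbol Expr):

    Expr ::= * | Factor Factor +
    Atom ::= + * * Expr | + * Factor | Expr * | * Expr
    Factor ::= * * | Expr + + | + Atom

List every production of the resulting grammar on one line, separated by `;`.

Atom has alternatives sharing prefix '+ *': factor to Atom → + * Atom1 with Atom1 → * Expr | Factor.

Expr ::= * | Factor Factor +; Atom ::= Expr * | * Expr | + * Atom1; Factor ::= * * | Expr + + | + Atom; Atom1 ::= * Expr | Factor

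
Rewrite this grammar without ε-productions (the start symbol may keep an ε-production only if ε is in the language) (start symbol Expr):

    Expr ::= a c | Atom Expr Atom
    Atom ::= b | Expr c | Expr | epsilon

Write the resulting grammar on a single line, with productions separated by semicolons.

Nullable nonterminals: {Atom}.
ε ∉ L(G), so no ε-production is kept.
Expand every rule over subsets of its nullable positions: Expr → Atom Expr Atom gives Atom Expr Atom | Atom Expr | Expr Atom.

Expr ::= a c | Atom Expr Atom | Atom Expr | Expr Atom; Atom ::= b | Expr c | Expr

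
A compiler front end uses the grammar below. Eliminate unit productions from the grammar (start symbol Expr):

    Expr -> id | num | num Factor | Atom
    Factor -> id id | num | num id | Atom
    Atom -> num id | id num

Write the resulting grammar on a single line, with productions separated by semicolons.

Expr -> num id | id num | id | num | num Factor; Factor -> num id | id num | id id | num; Atom -> num id | id num

Unit pairs: Expr ⇒* {Atom}; Factor ⇒* {Atom}.
For every A with A ⇒* B via unit rules, add B's non-unit alternatives to A; then delete every rule of the form X → Y.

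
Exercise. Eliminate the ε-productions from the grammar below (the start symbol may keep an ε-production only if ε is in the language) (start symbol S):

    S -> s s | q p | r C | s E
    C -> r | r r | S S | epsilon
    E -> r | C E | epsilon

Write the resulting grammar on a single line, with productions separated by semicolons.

S -> s s | q p | r C | r | s E | s; C -> r | r r | S S; E -> r | C E | C

Nullable set = {C, E}.
ε ∉ L(G), so no ε-production is kept.
Expand every rule over subsets of its nullable positions: S → r C gives r C | r. S → s E gives s E | s. E → C E gives C E | C.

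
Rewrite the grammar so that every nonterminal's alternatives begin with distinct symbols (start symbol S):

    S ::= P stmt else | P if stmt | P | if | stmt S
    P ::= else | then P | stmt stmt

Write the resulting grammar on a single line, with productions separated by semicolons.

S has alternatives sharing prefix 'P': factor to S → P S' with S' → stmt else | if stmt | ε.

S ::= if | stmt S | P S'; P ::= else | then P | stmt stmt; S' ::= stmt else | if stmt | ε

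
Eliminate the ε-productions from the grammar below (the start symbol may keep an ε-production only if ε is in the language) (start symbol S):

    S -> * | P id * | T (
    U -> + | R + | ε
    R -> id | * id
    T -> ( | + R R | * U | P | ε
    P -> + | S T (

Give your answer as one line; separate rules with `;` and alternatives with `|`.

Nullable nonterminals: {T, U}.
ε ∉ L(G), so no ε-production is kept.
For each production, add variants omitting each subset of nullable occurrences: S → T ( gives T ( | (. T → * U gives * U | *. P → S T ( gives S T ( | S (.

S -> * | P id * | T ( | (; U -> + | R +; R -> id | * id; T -> ( | + R R | * U | * | P; P -> + | S T ( | S (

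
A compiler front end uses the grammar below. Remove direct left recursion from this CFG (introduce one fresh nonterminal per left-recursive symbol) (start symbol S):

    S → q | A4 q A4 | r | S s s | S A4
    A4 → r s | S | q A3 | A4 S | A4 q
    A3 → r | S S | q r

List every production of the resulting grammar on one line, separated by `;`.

S, A4 are directly left-recursive.
For S: α = {s s, A4}, β = {q, A4 q A4, r}. Rewrite as S → β S' and S' → α S' | ε.
For A4: α = {S, q}, β = {r s, S, q A3}. Rewrite as A4 → β A4' and A4' → α A4' | ε.

S → q S' | A4 q A4 S' | r S'; A4 → r s A4' | S A4' | q A3 A4'; A3 → r | S S | q r; S' → s s S' | A4 S' | ε; A4' → S A4' | q A4' | ε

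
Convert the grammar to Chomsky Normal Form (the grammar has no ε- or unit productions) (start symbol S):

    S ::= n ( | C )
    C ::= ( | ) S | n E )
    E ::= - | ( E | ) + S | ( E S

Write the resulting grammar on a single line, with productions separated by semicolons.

Introduce a nonterminal for each terminal appearing in a rule of length ≥ 2: X1 → n, X2 → (, X3 → ), X4 → +.
Binarize each right-hand side of length ≥ 3 by chaining fresh nonterminals (Y1, Y2, …): affected rules were C → X1 E X3; E → X3 X4 S; E → X2 E S.

S ::= X1 X2 | C X3; C ::= ( | X3 S | X1 Y1; E ::= - | X2 E | X3 Y2 | X2 Y3; X1 ::= n; X2 ::= (; X3 ::= ); X4 ::= +; Y1 ::= E X3; Y2 ::= X4 S; Y3 ::= E S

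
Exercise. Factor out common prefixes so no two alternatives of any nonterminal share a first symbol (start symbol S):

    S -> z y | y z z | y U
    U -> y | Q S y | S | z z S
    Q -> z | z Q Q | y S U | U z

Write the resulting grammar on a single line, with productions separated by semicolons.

S -> z y | y S'; U -> y | Q S y | S | z z S; Q -> y S U | U z | z Q'; S' -> z z | U; Q' -> ε | Q Q

S has alternatives sharing prefix 'y': factor to S → y S' with S' → z z | U.
Q has alternatives sharing prefix 'z': factor to Q → z Q' with Q' → ε | Q Q.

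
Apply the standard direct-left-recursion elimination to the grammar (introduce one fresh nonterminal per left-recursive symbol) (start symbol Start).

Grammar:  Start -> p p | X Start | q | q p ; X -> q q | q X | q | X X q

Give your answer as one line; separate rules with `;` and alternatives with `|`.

Start -> p p | X Start | q | q p; X -> q q X1 | q X X1 | q X1; X1 -> X q X1 | epsilon

X is directly left-recursive.
For X: α = {X q}, β = {q q, q X, q}. Rewrite as X → β X1 and X1 → α X1 | ε.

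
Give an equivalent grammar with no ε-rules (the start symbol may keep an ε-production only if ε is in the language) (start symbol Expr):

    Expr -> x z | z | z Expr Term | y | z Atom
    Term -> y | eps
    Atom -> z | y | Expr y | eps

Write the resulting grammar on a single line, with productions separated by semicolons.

Nullable set = {Atom, Term}.
ε ∉ L(G), so no ε-production is kept.
Add the nullable-subset variants: Expr → z Expr Term gives z Expr Term | z Expr.

Expr -> x z | z | z Expr Term | z Expr | y | z Atom; Term -> y; Atom -> z | y | Expr y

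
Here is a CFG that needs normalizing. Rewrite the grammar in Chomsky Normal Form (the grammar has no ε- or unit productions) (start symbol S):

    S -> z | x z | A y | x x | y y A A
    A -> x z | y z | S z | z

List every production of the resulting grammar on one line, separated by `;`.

S -> z | X1 X2 | A X3 | X1 X1 | X3 Y1; A -> X1 X2 | X3 X2 | S X2 | z; X1 -> x; X2 -> z; X3 -> y; Y1 -> X3 Y2; Y2 -> A A

Introduce a nonterminal for each terminal appearing in a rule of length ≥ 2: X1 → x, X2 → z, X3 → y.
Binarize each right-hand side of length ≥ 3 by chaining fresh nonterminals (Y1, Y2, …): affected rules were S → X3 X3 A A.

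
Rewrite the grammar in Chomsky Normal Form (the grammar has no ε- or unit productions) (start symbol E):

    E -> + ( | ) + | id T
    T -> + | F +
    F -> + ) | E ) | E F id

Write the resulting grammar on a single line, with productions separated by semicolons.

E -> X1 X2 | X3 X1 | X4 T; T -> + | F X1; F -> X1 X3 | E X3 | E Y1; X1 -> +; X2 -> (; X3 -> ); X4 -> id; Y1 -> F X4

Introduce a nonterminal for each terminal appearing in a rule of length ≥ 2: X1 → +, X2 → (, X3 → ), X4 → id.
Binarize each right-hand side of length ≥ 3 by chaining fresh nonterminals (Y1, Y2, …): affected rules were F → E F X4.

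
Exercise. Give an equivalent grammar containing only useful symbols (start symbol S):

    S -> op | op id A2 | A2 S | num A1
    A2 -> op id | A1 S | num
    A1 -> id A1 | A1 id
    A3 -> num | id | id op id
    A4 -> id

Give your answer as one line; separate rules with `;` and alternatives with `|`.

S -> op | op id A2 | A2 S; A2 -> op id | num

Generating nonterminals: {A2, A3, A4, S}.
Reachable from S after that: {A2, S}.
Removed useless symbols: {A1, A3, A4} and every production mentioning them.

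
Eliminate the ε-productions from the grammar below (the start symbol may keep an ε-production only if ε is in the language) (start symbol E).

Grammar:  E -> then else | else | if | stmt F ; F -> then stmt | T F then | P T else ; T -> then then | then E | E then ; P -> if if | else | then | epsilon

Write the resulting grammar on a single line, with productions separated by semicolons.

E -> then else | else | if | stmt F; F -> then stmt | T F then | P T else | T else; T -> then then | then E | E then; P -> if if | else | then

The nullable symbols are {P}.
ε ∉ L(G), so no ε-production is kept.
Add the nullable-subset variants: F → P T else gives P T else | T else.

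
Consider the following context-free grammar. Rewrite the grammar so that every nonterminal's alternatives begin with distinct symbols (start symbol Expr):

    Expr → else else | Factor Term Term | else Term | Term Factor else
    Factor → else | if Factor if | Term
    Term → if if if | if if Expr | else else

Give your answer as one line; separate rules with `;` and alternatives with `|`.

Expr has alternatives sharing prefix 'else': factor to Expr → else Expr1 with Expr1 → else | Term.
Term has alternatives sharing prefix 'if if': factor to Term → if if Term1 with Term1 → if | Expr.

Expr → Factor Term Term | Term Factor else | else Expr1; Factor → else | if Factor if | Term; Term → else else | if if Term1; Expr1 → else | Term; Term1 → if | Expr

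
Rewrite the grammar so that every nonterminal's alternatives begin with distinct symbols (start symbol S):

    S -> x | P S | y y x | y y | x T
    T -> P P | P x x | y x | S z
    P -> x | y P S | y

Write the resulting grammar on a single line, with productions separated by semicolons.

S -> P S | y y S' | x S''; T -> y x | S z | P T'; P -> x | y P'; S' -> x | ε; S'' -> ε | T; T' -> P | x x; P' -> P S | ε

S has alternatives sharing prefix 'y y': factor to S → y y S' with S' → x | ε.
S has alternatives sharing prefix 'x': factor to S → x S'' with S'' → ε | T.
T has alternatives sharing prefix 'P': factor to T → P T' with T' → P | x x.
P has alternatives sharing prefix 'y': factor to P → y P' with P' → P S | ε.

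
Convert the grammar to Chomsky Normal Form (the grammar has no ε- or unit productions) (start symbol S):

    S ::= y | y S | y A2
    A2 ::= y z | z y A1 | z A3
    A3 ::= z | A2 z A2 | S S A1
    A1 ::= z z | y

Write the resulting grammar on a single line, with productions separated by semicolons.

Introduce a nonterminal for each terminal appearing in a rule of length ≥ 2: X1 → y, X2 → z.
Binarize each right-hand side of length ≥ 3 by chaining fresh nonterminals (Y1, Y2, …): affected rules were A2 → X2 X1 A1; A3 → A2 X2 A2; A3 → S S A1.

S ::= y | X1 S | X1 A2; A2 ::= X1 X2 | X2 Y1 | X2 A3; A3 ::= z | A2 Y2 | S Y3; A1 ::= X2 X2 | y; X1 ::= y; X2 ::= z; Y1 ::= X1 A1; Y2 ::= X2 A2; Y3 ::= S A1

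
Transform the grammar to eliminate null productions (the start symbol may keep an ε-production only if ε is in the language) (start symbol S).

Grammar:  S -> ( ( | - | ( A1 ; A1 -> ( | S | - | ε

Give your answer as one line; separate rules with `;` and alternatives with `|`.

S -> ( ( | - | ( A1 | (; A1 -> ( | S | -

Nullable nonterminals: {A1}.
ε ∉ L(G), so no ε-production is kept.
Add the nullable-subset variants: S → ( A1 gives ( A1 | (.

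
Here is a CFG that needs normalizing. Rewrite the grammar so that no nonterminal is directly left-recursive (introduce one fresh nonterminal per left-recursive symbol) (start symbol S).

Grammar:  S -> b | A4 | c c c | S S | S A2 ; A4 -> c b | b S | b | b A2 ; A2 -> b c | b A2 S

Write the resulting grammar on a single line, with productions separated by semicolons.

S -> b S' | A4 S' | c c c S'; A4 -> c b | b S | b | b A2; A2 -> b c | b A2 S; S' -> S S' | A2 S' | ε

Left recursion appears on S.
For S: α = {S, A2}, β = {b, A4, c c c}. Rewrite as S → β S' and S' → α S' | ε.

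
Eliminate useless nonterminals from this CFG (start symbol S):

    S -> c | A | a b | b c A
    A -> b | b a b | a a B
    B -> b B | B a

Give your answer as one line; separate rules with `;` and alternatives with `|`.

S -> c | A | a b | b c A; A -> b | b a b

Generating nonterminals: {A, S}.
Reachable from S after that: {A, S}.
Removed useless symbols: {B} and every production mentioning them.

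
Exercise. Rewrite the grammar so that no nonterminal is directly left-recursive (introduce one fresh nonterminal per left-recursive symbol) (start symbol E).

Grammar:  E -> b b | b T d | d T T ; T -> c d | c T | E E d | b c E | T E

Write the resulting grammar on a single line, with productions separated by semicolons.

E -> b b | b T d | d T T; T -> c d T' | c T T' | E E d T' | b c E T'; T' -> E T' | ε

Directly left-recursive nonterminal: T.
For T: α = {E}, β = {c d, c T, E E d, b c E}. Rewrite as T → β T' and T' → α T' | ε.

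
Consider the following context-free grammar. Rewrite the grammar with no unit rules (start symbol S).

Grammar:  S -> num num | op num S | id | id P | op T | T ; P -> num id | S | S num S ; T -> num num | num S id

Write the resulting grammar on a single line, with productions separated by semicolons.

S -> num num | op num S | id | id P | op T | num S id; P -> num num | op num S | id | id P | op T | num id | S num S | num S id; T -> num num | num S id

Unit pairs: P ⇒* {S, T}; S ⇒* {T}.
For each unit pair (A, B), copy every non-unit production of B to A, then drop all unit productions.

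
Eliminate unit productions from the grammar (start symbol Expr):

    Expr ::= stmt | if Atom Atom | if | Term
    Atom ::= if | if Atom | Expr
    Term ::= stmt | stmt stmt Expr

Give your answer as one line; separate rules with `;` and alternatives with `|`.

Expr ::= stmt | stmt stmt Expr | if Atom Atom | if; Atom ::= stmt | stmt stmt Expr | if | if Atom | if Atom Atom; Term ::= stmt | stmt stmt Expr

Unit pairs: Atom ⇒* {Expr, Term}; Expr ⇒* {Term}.
Replace each nonterminal's rules with the union of the non-unit rules of every nonterminal it unit-derives.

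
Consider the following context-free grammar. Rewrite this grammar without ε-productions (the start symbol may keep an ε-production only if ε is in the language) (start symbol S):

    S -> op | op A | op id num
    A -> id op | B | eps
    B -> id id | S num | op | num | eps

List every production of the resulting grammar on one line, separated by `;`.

Nullable set = {A, B}.
ε ∉ L(G), so no ε-production is kept.

S -> op | op A | op id num; A -> id op | B; B -> id id | S num | op | num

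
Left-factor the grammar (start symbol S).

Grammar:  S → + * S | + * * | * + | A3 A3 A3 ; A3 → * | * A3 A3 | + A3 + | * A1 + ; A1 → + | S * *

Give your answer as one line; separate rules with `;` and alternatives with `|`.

S has alternatives sharing prefix '+ *': factor to S → + * S' with S' → S | *.
A3 has alternatives sharing prefix '*': factor to A3 → * A3' with A3' → ε | A3 A3 | A1 +.

S → * + | A3 A3 A3 | + * S'; A3 → + A3 + | * A3'; A1 → + | S * *; S' → S | *; A3' → eps | A3 A3 | A1 +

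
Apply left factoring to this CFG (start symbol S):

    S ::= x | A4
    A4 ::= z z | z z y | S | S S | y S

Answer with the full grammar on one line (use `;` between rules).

S ::= x | A4; A4 ::= y S | z z A4' | S A4''; A4' ::= ε | y; A4'' ::= ε | S

A4 has alternatives sharing prefix 'z z': factor to A4 → z z A4' with A4' → ε | y.
A4 has alternatives sharing prefix 'S': factor to A4 → S A4'' with A4'' → ε | S.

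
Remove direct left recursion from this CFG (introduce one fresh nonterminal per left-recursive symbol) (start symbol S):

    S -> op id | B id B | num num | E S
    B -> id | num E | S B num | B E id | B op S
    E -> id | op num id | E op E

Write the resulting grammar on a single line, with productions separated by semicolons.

S -> op id | B id B | num num | E S; B -> id B' | num E B' | S B num B'; E -> id E' | op num id E'; B' -> E id B' | op S B' | ε; E' -> op E E' | ε

Left recursion appears on B, E.
For B: α = {E id, op S}, β = {id, num E, S B num}. Rewrite as B → β B' and B' → α B' | ε.
For E: α = {op E}, β = {id, op num id}. Rewrite as E → β E' and E' → α E' | ε.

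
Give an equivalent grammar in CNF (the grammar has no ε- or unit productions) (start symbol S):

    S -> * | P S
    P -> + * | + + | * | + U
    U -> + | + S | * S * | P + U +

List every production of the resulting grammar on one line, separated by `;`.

S -> * | P S; P -> X1 X2 | X1 X1 | * | X1 U; U -> + | X1 S | X2 Y1 | P Y2; X1 -> +; X2 -> *; Y1 -> S X2; Y2 -> X1 Y3; Y3 -> U X1

Introduce a nonterminal for each terminal appearing in a rule of length ≥ 2: X1 → +, X2 → *.
Binarize each right-hand side of length ≥ 3 by chaining fresh nonterminals (Y1, Y2, …): affected rules were U → X2 S X2; U → P X1 U X1.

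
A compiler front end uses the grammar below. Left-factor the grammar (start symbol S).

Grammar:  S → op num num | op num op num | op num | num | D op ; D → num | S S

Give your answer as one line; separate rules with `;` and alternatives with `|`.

S → num | D op | op num S'; D → num | S S; S' → num | op num | ε

S has alternatives sharing prefix 'op num': factor to S → op num S' with S' → num | op num | ε.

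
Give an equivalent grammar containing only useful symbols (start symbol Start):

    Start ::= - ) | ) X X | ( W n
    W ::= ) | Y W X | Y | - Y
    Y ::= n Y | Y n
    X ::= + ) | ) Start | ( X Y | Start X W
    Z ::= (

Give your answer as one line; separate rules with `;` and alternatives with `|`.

Start ::= - ) | ) X X | ( W n; W ::= ); X ::= + ) | ) Start | Start X W

Generating nonterminals: {Start, W, X, Z}.
Reachable from Start after that: {Start, W, X}.
Removed useless symbols: {Y, Z} and every production mentioning them.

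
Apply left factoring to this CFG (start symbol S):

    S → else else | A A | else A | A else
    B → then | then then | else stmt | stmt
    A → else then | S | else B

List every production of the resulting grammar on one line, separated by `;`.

S → else S' | A S''; B → else stmt | stmt | then B'; A → S | else A'; S' → else | A; S'' → A | else; B' → eps | then; A' → then | B

S has alternatives sharing prefix 'else': factor to S → else S' with S' → else | A.
S has alternatives sharing prefix 'A': factor to S → A S'' with S'' → A | else.
B has alternatives sharing prefix 'then': factor to B → then B' with B' → ε | then.
A has alternatives sharing prefix 'else': factor to A → else A' with A' → then | B.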